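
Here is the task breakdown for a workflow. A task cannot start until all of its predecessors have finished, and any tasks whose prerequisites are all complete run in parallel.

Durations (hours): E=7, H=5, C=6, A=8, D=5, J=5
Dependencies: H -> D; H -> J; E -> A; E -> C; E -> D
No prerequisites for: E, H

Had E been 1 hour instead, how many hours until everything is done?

10

Baseline: E→A = 7+8 = 15 → 15 hours.
Since E is critical, the -6 change carries straight to that chain (now 9 hours).
The binding chain switches to H→D = 5+5 = 10; finish 10 hours.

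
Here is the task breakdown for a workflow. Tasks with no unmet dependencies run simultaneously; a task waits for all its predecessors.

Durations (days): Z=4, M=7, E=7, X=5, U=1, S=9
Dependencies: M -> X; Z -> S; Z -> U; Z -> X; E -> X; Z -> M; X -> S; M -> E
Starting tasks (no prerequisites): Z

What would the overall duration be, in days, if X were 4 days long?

31

The binding path is Z→M→E→X→S = 4+7+7+5+9 = 32; finish at 32 days.
X is on the critical path; changing it to 4 makes that path 31 days.
That remains the longest chain; total 31 days.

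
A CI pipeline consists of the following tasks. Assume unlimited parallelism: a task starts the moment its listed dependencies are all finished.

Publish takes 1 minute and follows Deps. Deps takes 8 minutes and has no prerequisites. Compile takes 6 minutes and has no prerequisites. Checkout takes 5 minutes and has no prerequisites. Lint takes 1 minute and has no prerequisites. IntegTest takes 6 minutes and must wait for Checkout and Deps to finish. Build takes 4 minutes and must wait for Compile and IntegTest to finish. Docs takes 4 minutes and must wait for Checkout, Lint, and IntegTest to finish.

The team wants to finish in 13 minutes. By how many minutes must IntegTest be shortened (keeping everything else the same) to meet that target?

5

Current finish: 18 minutes; target: 13.
IntegTest is on every critical path, so each minute cut from IntegTest cuts the finish by one (this holds down to a finish of 13).
Need 18 − 13 = 5 minutes off IntegTest → IntegTest becomes 1 minute, finish becomes 13.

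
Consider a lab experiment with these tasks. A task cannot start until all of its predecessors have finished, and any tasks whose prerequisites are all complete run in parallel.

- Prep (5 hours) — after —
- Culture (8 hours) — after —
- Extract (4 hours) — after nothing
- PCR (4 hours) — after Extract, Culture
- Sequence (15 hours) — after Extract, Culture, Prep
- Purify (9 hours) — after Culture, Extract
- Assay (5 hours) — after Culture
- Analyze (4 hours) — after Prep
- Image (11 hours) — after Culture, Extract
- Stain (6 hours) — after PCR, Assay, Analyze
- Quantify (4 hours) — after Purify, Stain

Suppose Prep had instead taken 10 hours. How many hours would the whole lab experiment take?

As given, the longest chain is Culture→Sequence = 8+15 = 23, so the finish is 23 hours.
The longest path through Prep is only 20 hours, so Prep has float 3.
The binding chain switches to Prep→Sequence = 10+15 = 25; finish 25 hours.

25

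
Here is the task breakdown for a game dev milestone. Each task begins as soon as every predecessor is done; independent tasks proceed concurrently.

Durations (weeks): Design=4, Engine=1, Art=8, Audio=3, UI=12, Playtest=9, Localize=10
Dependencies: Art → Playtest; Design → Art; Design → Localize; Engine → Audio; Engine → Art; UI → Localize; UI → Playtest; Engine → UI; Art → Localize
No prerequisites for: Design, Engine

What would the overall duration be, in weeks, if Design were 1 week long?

23

As given, the longest chain is Engine→UI→Localize = 1+12+10 = 23, so the finish is 23 weeks.
Design has 1 week of float (longest path through it is 22).
The critical path is still Engine→UI→Localize; finish is now 23 weeks.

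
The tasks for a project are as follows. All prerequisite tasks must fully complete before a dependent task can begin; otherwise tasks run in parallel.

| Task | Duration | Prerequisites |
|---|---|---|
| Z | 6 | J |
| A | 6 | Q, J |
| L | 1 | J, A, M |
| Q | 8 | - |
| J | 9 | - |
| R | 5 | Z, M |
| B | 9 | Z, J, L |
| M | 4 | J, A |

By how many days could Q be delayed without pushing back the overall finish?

1

J→A→M→L→B = 9+6+4+1+9 = 29 sets the makespan at 29 days.
Longest path through Q: 28 days (earliest finish 8, latest finish 9).
So Q can slip 9 − 8 = 1 day.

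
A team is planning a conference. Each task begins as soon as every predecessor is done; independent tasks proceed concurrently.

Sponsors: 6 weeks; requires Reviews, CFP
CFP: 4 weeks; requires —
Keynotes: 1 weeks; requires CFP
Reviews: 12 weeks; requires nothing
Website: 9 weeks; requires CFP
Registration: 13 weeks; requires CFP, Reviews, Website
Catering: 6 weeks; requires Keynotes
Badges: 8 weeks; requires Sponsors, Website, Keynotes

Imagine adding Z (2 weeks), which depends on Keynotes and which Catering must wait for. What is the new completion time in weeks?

Originally the project takes 26 weeks.
With Z inserted, Catering now waits for max(Keynotes, Z).
New critical path: CFP→Website→Registration = 4+9+13 = 26 ⇒ 26 weeks.

26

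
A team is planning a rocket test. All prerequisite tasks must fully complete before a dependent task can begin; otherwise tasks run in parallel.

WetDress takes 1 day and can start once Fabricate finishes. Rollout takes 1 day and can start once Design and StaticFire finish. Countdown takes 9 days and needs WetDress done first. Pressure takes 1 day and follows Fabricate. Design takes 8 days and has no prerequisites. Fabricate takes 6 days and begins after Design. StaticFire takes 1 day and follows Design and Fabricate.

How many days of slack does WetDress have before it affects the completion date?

The longest chain is Design→Fabricate→WetDress→Countdown = 8+6+1+9 = 24; overall finish 24 days.
WetDress finishes as early as 15 and must finish by 15.
Float = 24 − 24 = 0.

0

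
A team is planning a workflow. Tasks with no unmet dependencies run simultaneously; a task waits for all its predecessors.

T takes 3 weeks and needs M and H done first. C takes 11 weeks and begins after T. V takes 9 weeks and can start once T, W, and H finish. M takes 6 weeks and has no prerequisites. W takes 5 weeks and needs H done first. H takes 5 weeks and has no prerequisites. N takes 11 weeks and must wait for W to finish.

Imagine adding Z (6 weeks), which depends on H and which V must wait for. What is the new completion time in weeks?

Originally the project takes 21 weeks.
With Z inserted, V now waits for max(T, W, H, Z).
New critical path: H→W→N = 5+5+11 = 21 ⇒ 21 weeks.

21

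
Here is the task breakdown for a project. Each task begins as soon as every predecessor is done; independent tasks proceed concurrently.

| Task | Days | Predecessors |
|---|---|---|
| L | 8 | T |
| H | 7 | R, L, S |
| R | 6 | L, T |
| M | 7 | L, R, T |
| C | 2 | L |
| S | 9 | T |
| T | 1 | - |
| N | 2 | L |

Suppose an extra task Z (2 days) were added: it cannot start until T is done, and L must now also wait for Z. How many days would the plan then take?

Originally the plan takes 22 days.
With Z inserted, L now waits for max(T, Z).
New critical path: T→Z→L→R→M = 1+2+8+6+7 = 24 ⇒ 24 days.

24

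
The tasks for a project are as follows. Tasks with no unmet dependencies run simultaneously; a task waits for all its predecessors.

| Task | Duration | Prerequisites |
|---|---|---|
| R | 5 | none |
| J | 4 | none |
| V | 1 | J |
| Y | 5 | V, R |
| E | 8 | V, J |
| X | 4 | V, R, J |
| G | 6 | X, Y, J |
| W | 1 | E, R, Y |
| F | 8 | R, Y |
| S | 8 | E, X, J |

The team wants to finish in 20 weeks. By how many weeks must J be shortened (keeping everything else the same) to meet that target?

Current finish: 21 weeks; target: 20.
J is on every critical path, so each week cut from J cuts the finish by one (this holds down to a finish of 18).
Need 21 − 20 = 1 week off J → J becomes 3 weeks, finish becomes 20.

1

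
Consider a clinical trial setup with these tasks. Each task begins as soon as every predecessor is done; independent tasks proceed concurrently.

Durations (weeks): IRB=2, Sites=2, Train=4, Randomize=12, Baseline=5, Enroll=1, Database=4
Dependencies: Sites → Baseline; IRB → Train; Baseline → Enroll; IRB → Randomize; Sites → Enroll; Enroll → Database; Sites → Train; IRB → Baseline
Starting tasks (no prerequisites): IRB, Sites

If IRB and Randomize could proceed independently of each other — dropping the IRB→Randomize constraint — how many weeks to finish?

With the dependency in place, IRB→Randomize = 2+12 = 14 sets the finish at 14 weeks.
Without IRB→Randomize, Randomize's earliest start moves from 2 to 0.
After: IRB→Baseline→Enroll→Database = 2+5+1+4 = 12 → 12 weeks.

12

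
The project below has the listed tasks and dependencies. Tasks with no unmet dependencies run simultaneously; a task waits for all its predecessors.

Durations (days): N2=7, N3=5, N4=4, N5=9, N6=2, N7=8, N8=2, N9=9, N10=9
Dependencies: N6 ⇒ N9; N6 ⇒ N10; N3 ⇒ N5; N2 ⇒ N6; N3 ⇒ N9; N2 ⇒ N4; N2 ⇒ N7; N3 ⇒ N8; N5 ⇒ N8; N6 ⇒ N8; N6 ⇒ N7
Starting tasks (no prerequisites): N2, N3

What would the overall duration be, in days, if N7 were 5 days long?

18

Actual critical path: N2→N6→N9 = 7+2+9 = 18 ⇒ 18 days.
N7 is off the critical path — its longest chain is 17 days, giving 1 of slack.
That remains the longest chain; total 18 days.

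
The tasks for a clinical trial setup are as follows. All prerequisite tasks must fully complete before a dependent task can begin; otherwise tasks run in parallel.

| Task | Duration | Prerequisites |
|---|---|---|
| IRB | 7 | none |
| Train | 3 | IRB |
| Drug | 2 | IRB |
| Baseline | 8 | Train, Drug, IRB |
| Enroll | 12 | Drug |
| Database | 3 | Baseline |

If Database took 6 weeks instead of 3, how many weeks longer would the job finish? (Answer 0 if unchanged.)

3

Critical path before the change: IRB→Train→Baseline→Database = 7+3+8+3 = 21 giving 21 weeks.
Database lies on that path, so at 6 weeks the path becomes 24 weeks.
That remains the longest chain; total 24 weeks.
Change in finish: 24 − 21 = +3 weeks.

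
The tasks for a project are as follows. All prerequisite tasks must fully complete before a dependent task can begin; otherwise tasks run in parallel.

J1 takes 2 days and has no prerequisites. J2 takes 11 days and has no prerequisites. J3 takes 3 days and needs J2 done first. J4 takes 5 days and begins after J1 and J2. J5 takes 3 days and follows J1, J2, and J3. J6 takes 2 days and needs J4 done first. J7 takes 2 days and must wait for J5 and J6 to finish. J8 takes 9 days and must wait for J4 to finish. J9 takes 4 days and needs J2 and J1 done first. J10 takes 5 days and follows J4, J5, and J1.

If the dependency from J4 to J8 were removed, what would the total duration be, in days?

22

Original critical path: J2→J4→J8 = 11+5+9 = 25 ⇒ 25 days.
Without J4→J8, J8's earliest start moves from 16 to 0.
The longest chain is now J2→J3→J5→J10 = 11+3+3+5 = 22, so the project takes 22 days.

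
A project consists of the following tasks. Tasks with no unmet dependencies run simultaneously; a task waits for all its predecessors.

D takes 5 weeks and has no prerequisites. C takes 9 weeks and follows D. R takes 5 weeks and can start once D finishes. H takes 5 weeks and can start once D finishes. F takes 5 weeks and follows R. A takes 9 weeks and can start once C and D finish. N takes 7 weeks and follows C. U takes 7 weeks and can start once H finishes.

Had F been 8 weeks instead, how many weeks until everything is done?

The binding path is D→C→A = 5+9+9 = 23; finish at 23 weeks.
The longest path through F is only 15 weeks, so F has float 8.
That remains the longest chain; total 23 weeks.

23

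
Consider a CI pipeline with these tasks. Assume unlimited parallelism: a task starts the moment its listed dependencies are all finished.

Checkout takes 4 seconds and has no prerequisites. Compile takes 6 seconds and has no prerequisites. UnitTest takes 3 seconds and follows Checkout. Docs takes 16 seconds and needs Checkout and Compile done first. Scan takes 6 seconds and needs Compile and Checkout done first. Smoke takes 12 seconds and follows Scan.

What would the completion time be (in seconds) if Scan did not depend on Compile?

Before: longest chain Compile→Scan→Smoke = 6+6+12 = 24, finish 24.
Without Compile→Scan, Scan's earliest start moves from 6 to 4.
New critical path: Checkout→Scan→Smoke = 4+6+12 = 22 ⇒ 22 seconds.

22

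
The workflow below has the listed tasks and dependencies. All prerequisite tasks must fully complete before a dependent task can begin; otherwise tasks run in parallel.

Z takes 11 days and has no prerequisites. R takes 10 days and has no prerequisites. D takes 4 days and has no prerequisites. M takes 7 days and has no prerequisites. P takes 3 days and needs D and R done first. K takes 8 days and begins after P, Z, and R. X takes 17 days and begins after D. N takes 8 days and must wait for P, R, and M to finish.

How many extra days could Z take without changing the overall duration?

2

The longest chain is R→P→K = 10+3+8 = 21; overall finish 21 days.
Longest path through Z: 19 days (earliest finish 11, latest finish 13).
So Z can slip 13 − 11 = 2 days.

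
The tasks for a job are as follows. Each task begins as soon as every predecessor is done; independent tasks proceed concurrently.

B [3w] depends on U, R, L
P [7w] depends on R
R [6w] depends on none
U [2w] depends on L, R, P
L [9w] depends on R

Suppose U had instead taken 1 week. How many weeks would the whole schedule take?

Critical path before the change: R→L→U→B = 6+9+2+3 = 20 giving 20 weeks.
U is on the critical path; changing it to 1 makes that path 19 weeks.
The critical path is still R→L→U→B; finish is now 19 weeks.

19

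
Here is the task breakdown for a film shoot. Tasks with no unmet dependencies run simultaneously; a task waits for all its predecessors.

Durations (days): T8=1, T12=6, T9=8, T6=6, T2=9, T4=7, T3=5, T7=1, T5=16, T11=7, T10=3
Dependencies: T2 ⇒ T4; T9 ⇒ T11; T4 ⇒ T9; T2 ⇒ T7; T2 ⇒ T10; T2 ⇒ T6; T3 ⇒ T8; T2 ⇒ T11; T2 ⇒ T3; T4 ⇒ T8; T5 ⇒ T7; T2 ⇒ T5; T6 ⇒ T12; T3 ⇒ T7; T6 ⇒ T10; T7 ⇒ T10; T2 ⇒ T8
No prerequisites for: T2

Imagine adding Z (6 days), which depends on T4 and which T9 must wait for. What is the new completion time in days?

37

Originally the plan takes 31 days.
With Z inserted, T9 now waits for max(T4, Z).
New critical path: T2→T4→Z→T9→T11 = 9+7+6+8+7 = 37 ⇒ 37 days.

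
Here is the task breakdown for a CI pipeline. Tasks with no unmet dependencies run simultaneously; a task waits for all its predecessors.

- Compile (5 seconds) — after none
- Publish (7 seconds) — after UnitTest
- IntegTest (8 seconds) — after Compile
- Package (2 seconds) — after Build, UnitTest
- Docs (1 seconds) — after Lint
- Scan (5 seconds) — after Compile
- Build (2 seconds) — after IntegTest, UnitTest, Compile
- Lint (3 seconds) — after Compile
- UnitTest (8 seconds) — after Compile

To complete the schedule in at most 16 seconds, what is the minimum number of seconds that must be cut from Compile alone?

Current finish: 20 seconds; target: 16.
Compile is on every critical path, so each second cut from Compile cuts the finish by one (this holds down to a finish of 16).
Need 20 − 16 = 4 seconds off Compile → Compile becomes 1 second, finish becomes 16.

4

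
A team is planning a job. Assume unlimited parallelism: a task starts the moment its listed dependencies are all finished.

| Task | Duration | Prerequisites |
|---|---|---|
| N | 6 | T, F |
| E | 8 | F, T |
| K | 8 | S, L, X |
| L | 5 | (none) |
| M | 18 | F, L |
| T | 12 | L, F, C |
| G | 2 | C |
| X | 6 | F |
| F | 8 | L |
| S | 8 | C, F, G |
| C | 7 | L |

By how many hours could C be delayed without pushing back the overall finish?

1

The longest chain is L→F→T→E = 5+8+12+8 = 33; overall finish 33 hours.
Longest path through C: 32 hours (earliest finish 12, latest finish 13).
Slack of C = 6 − 5 = 1 hour.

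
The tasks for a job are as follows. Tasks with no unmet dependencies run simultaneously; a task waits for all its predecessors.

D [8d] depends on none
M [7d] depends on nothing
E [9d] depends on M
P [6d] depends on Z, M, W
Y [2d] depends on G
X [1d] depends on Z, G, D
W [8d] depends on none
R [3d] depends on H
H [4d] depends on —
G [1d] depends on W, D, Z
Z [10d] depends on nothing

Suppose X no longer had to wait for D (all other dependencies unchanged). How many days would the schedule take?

16

Original critical path: Z→P = 10+6 = 16 ⇒ 16 days.
Dropping D→X doesn't change X's earliest start (11); another predecessor still binds.
New critical path: Z→P = 10+6 = 16 ⇒ 16 days.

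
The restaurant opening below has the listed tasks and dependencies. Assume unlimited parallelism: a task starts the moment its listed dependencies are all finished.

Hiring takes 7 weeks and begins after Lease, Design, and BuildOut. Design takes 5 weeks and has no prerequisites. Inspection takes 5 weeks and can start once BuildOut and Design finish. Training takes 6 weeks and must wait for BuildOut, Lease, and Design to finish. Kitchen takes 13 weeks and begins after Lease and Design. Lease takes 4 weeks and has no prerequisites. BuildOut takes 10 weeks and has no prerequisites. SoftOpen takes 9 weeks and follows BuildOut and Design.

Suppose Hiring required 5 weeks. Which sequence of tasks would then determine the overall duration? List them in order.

Critical path before the change: BuildOut→SoftOpen = 10+9 = 19 giving 19 weeks.
The longest path through Hiring is only 17 weeks, so Hiring has float 2.
That remains the longest chain; total 19 weeks.

BuildOut, SoftOpen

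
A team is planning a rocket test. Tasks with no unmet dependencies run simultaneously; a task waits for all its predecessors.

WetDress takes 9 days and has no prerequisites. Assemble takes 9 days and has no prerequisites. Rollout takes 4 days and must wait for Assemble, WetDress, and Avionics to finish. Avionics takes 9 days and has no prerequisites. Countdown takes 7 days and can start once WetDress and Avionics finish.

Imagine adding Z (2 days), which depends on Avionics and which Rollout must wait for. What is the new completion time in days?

16

Originally the job takes 16 days.
With Z inserted, Rollout now waits for max(Assemble, WetDress, Avionics, Z).
New critical path: Avionics→Countdown = 9+7 = 16 ⇒ 16 days.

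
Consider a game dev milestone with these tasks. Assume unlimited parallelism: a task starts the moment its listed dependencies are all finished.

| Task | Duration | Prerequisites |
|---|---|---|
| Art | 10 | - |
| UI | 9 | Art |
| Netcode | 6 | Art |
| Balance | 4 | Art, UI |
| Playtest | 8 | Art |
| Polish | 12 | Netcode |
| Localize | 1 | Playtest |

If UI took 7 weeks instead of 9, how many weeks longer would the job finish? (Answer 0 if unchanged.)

0

As given, the longest chain is Art→Netcode→Polish = 10+6+12 = 28, so the finish is 28 weeks.
UI has 5 weeks of float (longest path through it is 23).
That remains the longest chain; total 28 weeks.
Change in finish: 28 − 28 = +0 weeks.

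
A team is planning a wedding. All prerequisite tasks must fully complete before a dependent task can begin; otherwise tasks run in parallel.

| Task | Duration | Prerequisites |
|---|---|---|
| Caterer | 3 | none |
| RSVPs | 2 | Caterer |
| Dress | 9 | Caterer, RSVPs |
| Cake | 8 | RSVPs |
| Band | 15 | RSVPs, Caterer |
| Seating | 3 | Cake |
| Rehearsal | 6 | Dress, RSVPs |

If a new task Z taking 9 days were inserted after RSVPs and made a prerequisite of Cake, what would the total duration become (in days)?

Originally the schedule takes 20 days.
With Z inserted, Cake now waits for max(RSVPs, Z).
New critical path: Caterer→RSVPs→Z→Cake→Seating = 3+2+9+8+3 = 25 ⇒ 25 days.

25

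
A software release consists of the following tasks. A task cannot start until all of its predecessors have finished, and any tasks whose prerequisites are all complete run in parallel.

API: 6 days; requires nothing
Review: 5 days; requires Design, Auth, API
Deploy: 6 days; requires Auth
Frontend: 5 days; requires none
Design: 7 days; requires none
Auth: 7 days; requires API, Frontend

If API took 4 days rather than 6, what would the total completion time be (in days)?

18

Baseline: API→Auth→Deploy = 6+7+6 = 19 → 19 days.
API lies on that path, so at 4 days the path becomes 17 days.
Now Frontend→Auth→Deploy = 5+7+6 = 18 is longest, so the finish becomes 18 days.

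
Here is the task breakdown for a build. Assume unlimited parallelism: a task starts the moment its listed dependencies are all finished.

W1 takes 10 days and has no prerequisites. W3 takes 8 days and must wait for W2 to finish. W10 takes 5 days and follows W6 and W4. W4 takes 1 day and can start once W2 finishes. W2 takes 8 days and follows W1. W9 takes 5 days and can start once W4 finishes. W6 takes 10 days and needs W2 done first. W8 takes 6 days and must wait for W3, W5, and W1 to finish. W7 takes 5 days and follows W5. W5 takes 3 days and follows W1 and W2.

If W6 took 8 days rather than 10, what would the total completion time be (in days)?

The binding path is W1→W2→W6→W10 = 10+8+10+5 = 33; finish at 33 days.
W6 lies on that path, so at 8 days the path becomes 31 days.
Now W1→W2→W3→W8 = 10+8+8+6 = 32 is longest, so the finish becomes 32 days.

32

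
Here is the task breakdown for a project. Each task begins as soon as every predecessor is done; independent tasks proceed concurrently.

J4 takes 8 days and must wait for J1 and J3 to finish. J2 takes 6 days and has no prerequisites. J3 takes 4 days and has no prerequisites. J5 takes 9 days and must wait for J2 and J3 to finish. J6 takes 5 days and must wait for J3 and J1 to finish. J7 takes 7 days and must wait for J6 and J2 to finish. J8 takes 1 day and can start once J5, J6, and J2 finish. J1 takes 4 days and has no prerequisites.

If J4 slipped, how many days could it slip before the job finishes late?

J1→J6→J7 = 4+5+7 = 16 sets the makespan at 16 days.
The longest chain containing J4 totals 12 days.
So J4 can slip 16 − 12 = 4 days.

4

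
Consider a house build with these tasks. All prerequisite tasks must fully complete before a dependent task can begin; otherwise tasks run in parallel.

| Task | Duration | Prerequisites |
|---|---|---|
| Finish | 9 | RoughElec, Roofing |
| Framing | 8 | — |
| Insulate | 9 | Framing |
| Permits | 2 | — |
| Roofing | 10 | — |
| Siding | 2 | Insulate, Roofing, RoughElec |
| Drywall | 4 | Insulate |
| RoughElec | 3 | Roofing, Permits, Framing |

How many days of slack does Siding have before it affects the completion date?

3

The longest chain is Roofing→RoughElec→Finish = 10+3+9 = 22; overall finish 22 days.
The longest chain containing Siding totals 19 days.
So Siding can slip 22 − 19 = 3 days.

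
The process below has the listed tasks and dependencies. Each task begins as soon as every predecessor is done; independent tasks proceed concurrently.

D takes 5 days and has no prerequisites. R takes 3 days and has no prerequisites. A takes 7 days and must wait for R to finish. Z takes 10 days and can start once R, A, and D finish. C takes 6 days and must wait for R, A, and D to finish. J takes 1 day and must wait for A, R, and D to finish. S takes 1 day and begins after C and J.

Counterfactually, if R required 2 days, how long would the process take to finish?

Actual critical path: R→A→Z = 3+7+10 = 20 ⇒ 20 days.
Since R is critical, the -1 change carries straight to that chain (now 19 days).
The critical path is still R→A→Z; finish is now 19 days.

19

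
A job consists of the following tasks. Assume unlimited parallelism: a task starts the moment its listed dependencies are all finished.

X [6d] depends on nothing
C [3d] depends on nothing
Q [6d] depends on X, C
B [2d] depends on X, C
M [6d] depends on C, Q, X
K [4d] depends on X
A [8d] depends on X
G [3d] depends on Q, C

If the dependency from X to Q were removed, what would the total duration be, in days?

15

Before: longest chain X→Q→M = 6+6+6 = 18, finish 18.
Without X→Q, Q's earliest start moves from 6 to 3.
The longest chain is now C→Q→M = 3+6+6 = 15, so the plan takes 15 days.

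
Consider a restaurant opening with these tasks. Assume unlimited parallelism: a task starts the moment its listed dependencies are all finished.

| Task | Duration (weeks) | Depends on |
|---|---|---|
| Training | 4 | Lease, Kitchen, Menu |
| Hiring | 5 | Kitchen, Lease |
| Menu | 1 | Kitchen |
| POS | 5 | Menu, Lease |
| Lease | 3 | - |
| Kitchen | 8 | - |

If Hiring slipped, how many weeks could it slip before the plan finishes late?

Critical path: Kitchen→Menu→POS = 8+1+5 = 14, so the finish is 14 weeks.
Hiring finishes as early as 13 and must finish by 14.
So Hiring can slip 14 − 13 = 1 week.

1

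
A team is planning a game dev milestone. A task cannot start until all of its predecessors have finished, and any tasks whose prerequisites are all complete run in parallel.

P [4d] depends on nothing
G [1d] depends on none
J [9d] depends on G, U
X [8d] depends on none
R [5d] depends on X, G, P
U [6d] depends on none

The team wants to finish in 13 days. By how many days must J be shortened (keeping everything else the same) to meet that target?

Current finish: 15 days; target: 13.
J is on every critical path, so each day cut from J cuts the finish by one (this holds down to a finish of 13).
Need 15 − 13 = 2 days off J → J becomes 7 days, finish becomes 13.

2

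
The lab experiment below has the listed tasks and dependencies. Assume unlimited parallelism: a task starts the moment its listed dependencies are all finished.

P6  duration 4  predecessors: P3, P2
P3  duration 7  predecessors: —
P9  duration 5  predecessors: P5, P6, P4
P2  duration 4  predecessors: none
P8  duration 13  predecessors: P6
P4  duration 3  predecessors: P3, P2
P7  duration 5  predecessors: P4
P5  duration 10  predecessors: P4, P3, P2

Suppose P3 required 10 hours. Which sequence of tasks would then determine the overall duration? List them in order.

Baseline: P3→P4→P5→P9 = 7+3+10+5 = 25 → 25 hours.
P3 lies on that path, so at 10 hours the path becomes 28 hours.
The critical path is still P3→P4→P5→P9; finish is now 28 hours.

P3, P4, P5, P9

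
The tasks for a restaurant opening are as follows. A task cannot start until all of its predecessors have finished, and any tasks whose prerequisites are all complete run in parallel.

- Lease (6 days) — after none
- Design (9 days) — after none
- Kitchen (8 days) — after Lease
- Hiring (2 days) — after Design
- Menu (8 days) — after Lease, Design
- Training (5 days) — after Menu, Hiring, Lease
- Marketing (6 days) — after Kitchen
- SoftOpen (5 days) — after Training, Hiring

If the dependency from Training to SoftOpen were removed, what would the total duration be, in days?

22

Before: longest chain Design→Menu→Training→SoftOpen = 9+8+5+5 = 27, finish 27.
Without Training→SoftOpen, SoftOpen's earliest start moves from 22 to 11.
New critical path: Design→Menu→Training = 9+8+5 = 22 ⇒ 22 days.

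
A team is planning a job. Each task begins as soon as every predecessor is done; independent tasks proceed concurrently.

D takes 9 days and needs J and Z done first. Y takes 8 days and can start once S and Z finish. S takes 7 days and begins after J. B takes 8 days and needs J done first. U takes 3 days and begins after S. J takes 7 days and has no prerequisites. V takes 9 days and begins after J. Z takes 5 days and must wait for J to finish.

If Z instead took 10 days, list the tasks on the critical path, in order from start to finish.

J, Z, D

Actual critical path: J→S→Y = 7+7+8 = 22 ⇒ 22 days.
Z is off the critical path — its longest chain is 21 days, giving 1 of slack.
The binding chain switches to J→Z→D = 7+10+9 = 26; finish 26 days.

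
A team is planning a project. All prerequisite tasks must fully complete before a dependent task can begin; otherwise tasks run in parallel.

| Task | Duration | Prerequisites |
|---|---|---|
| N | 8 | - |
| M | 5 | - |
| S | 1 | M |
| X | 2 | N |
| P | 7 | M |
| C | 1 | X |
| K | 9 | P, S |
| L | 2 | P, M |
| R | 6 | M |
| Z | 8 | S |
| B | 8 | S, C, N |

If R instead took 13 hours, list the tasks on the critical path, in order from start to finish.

Actual critical path: M→P→K = 5+7+9 = 21 ⇒ 21 hours.
R has 10 hours of float (longest path through it is 11).
That remains the longest chain; total 21 hours.

M, P, K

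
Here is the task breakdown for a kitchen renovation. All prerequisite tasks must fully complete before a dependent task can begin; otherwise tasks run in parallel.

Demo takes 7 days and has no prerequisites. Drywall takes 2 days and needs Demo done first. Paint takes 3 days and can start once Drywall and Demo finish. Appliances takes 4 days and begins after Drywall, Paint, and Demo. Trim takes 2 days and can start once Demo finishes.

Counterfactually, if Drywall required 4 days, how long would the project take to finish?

The binding path is Demo→Drywall→Paint→Appliances = 7+2+3+4 = 16; finish at 16 days.
Drywall is on the critical path; changing it to 4 makes that path 18 days.
No other chain overtakes it, so the finish is 18 days.

18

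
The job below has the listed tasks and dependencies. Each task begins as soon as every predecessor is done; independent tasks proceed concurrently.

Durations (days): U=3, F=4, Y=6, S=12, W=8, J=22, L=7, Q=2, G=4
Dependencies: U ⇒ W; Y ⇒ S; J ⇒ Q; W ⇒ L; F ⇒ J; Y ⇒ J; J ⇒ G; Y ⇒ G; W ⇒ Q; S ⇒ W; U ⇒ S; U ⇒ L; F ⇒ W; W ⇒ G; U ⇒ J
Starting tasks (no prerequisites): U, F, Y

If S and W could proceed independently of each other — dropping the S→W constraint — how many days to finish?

32

Original critical path: Y→S→W→L = 6+12+8+7 = 33 ⇒ 33 days.
Without S→W, W's earliest start moves from 18 to 4.
New critical path: Y→J→G = 6+22+4 = 32 ⇒ 32 days.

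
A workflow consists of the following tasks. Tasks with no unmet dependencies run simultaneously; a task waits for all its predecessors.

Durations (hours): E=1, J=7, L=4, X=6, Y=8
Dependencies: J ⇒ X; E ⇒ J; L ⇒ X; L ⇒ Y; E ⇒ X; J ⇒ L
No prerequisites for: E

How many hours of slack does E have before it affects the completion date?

Critical path: E→J→L→Y = 1+7+4+8 = 20, so the finish is 20 hours.
Longest path through E: 20 hours (earliest finish 1, latest finish 1).
So E can slip 1 − 1 = 0 hours.

0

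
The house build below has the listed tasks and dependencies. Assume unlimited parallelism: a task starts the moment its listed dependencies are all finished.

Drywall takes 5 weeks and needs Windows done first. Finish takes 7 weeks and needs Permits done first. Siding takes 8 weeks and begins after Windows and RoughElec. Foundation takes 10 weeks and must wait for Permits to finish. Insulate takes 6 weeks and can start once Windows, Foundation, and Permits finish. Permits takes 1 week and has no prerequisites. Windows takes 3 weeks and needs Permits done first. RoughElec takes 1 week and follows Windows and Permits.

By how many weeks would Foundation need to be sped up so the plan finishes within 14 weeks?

3

Current finish: 17 weeks; target: 14.
Foundation is on every critical path, so each week cut from Foundation cuts the finish by one (this holds down to a finish of 13).
Need 17 − 14 = 3 weeks off Foundation → Foundation becomes 7 weeks, finish becomes 14.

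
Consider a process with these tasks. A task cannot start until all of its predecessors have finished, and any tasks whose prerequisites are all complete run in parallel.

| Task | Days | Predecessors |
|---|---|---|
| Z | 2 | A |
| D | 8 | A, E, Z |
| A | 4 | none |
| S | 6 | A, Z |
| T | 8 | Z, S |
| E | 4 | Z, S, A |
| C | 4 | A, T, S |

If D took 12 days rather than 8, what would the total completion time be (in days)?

28

As given, the longest chain is A→Z→S→E→D = 4+2+6+4+8 = 24, so the finish is 24 days.
Since D is critical, the +4 change carries straight to that chain (now 28 days).
That remains the longest chain; total 28 days.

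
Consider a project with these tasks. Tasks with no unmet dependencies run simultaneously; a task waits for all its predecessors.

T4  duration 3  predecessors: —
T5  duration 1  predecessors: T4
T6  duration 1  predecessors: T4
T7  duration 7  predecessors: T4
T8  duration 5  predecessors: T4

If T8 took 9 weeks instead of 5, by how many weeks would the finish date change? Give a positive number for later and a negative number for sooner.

2

Actual critical path: T4→T7 = 3+7 = 10 ⇒ 10 weeks.
T8 is off the critical path — its longest chain is 8 weeks, giving 2 of slack.
New critical path: T4→T8 = 3+9 = 12 ⇒ 12 weeks.
Change in finish: 12 − 10 = +2 weeks.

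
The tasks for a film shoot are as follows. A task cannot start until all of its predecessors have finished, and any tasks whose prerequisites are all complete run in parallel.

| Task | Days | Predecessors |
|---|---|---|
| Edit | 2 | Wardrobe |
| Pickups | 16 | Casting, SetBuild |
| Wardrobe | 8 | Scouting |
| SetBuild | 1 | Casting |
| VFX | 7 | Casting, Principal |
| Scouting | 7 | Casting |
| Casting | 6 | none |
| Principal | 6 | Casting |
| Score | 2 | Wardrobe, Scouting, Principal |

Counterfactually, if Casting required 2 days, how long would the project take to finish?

19

Actual critical path: Casting→Scouting→Wardrobe→Edit = 6+7+8+2 = 23 ⇒ 23 days.
Casting lies on that path, so at 2 days the path becomes 19 days.
No other chain overtakes it, so the finish is 19 days.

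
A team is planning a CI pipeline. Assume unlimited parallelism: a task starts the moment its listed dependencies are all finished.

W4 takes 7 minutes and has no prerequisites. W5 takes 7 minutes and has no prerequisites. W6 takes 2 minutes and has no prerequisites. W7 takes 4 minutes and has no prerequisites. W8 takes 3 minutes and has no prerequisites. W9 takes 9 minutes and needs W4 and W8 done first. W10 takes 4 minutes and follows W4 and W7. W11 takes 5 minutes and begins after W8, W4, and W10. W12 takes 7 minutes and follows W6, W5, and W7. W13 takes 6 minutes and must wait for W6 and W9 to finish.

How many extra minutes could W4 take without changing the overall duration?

Critical path: W4→W9→W13 = 7+9+6 = 22, so the finish is 22 minutes.
The longest chain containing W4 totals 22 minutes.
Float = 22 − 22 = 0.

0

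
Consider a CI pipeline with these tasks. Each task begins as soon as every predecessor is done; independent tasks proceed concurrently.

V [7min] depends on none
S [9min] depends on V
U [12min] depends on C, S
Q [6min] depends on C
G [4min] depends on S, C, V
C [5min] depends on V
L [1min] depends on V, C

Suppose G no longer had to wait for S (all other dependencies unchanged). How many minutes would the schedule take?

With the dependency in place, V→S→U = 7+9+12 = 28 sets the finish at 28 minutes.
Without S→G, G's earliest start moves from 16 to 12.
New critical path: V→S→U = 7+9+12 = 28 ⇒ 28 minutes.

28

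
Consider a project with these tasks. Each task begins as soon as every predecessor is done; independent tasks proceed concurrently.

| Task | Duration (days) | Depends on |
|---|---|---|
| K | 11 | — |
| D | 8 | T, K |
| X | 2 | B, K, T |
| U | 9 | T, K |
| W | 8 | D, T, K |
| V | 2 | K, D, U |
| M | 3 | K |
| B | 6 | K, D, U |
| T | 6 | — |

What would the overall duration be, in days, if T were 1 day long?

Actual critical path: K→U→B→X = 11+9+6+2 = 28 ⇒ 28 days.
The longest path through T is only 23 days, so T has float 5.
The critical path is still K→U→B→X; finish is now 28 days.

28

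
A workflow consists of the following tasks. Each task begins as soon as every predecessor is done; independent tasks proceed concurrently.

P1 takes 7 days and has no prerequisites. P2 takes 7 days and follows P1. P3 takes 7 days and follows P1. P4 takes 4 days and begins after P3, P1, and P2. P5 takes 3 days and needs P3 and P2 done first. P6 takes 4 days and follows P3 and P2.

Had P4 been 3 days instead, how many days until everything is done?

18

The binding path is P1→P2→P4 = 7+7+4 = 18; finish at 18 days.
Since P4 is critical, the -1 change carries straight to that chain (now 17 days).
New critical path: P1→P2→P6 = 7+7+4 = 18 ⇒ 18 days.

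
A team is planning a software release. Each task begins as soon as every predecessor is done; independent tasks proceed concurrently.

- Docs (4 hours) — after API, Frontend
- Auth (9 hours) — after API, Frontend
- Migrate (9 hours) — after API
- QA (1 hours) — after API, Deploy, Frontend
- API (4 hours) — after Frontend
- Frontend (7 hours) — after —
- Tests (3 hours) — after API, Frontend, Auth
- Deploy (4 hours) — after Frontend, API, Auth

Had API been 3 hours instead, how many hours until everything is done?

24

The binding path is Frontend→API→Auth→Deploy→QA = 7+4+9+4+1 = 25; finish at 25 hours.
Since API is critical, the -1 change carries straight to that chain (now 24 hours).
The critical path is still Frontend→API→Auth→Deploy→QA; finish is now 24 hours.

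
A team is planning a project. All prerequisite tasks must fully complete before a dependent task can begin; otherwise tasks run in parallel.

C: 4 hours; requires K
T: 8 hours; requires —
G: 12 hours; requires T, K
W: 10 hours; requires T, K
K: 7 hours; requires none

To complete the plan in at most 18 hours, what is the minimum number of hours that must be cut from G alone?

Current finish: 20 hours; target: 18.
G is on every critical path, so each hour cut from G cuts the finish by one (this holds down to a finish of 18).
Need 20 − 18 = 2 hours off G → G becomes 10 hours, finish becomes 18.

2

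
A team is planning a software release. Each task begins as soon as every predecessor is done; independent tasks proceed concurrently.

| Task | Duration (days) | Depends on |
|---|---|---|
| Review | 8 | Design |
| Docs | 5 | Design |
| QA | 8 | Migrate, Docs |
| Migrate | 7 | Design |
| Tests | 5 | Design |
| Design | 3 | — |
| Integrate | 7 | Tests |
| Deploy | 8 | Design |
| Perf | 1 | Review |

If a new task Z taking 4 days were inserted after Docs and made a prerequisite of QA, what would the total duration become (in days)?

Originally the schedule takes 18 days.
With Z inserted, QA now waits for max(Migrate, Docs, Z).
New critical path: Design→Docs→Z→QA = 3+5+4+8 = 20 ⇒ 20 days.

20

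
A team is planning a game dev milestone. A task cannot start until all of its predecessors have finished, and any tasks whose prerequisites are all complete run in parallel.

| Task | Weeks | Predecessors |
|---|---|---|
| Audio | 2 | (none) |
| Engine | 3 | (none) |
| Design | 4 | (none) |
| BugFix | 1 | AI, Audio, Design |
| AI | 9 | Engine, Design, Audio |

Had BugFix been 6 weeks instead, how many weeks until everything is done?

Actual critical path: Design→AI→BugFix = 4+9+1 = 14 ⇒ 14 weeks.
BugFix is on the critical path; changing it to 6 makes that path 19 weeks.
No other chain overtakes it, so the finish is 19 weeks.

19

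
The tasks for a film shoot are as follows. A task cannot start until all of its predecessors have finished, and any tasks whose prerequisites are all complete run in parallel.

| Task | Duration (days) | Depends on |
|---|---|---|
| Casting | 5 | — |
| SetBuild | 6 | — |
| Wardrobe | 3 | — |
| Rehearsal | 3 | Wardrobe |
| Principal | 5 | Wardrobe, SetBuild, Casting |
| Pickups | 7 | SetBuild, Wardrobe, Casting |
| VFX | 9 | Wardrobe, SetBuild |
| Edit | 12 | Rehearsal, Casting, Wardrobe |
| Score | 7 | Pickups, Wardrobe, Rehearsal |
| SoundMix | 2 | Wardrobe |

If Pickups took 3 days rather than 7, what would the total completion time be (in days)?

Baseline: SetBuild→Pickups→Score = 6+7+7 = 20 → 20 days.
Pickups lies on that path, so at 3 days the path becomes 16 days.
New critical path: Wardrobe→Rehearsal→Edit = 3+3+12 = 18 ⇒ 18 days.

18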